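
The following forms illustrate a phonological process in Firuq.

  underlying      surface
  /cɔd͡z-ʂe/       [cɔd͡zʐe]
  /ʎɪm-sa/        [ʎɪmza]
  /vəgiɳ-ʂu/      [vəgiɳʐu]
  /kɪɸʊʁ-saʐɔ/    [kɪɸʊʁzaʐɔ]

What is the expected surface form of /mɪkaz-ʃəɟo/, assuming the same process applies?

[mɪkazʒəɟo]

The data show progressive voicing assimilation: /ʂ/ → [ʐ] after /d͡z/; /s/ → [z] after /m/; /ʂ/ → [ʐ] after /ɳ/; /s/ → [z] after /ʁ/. In each pair only voicing changes, matching the preceding consonant, while place and manner stay constant.
/ʃ/ is a voiceless postalveolar fricative. The preceding trigger /z/ is voiced, so /ʃ/ must become voiced as well.
Changing only its voicing to voiced gives [ʒ] — the voiced postalveolar fricative.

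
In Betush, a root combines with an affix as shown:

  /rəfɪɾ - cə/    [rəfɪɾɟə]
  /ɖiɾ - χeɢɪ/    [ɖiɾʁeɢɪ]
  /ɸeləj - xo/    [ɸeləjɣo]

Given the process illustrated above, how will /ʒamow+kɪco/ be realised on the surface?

[ʒamowgɪco]

The data show progressive voicing assimilation: /c/ → [ɟ] after /ɾ/; /χ/ → [ʁ] after /ɾ/; /x/ → [ɣ] after /j/. In each pair only voicing changes, matching the preceding consonant, while place and manner stay constant.
The rule targets /k/ (voiceless velar stop), which sits after the trigger /w/ (voiced).
A voiced velar stop is [g], so the surface segment is [g].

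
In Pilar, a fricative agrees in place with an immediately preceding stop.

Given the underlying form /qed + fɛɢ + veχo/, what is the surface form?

The rule targets /f/ (voiceless labiodental fricative), which sits after the trigger /d/ (alveolar).
A voiceless alveolar fricative is [s], so the surface segment is [s].
At the second juncture, /v/ likewise becomes [ʁ] adjacent to /ɢ/.

[qedsɛɢʁeχo]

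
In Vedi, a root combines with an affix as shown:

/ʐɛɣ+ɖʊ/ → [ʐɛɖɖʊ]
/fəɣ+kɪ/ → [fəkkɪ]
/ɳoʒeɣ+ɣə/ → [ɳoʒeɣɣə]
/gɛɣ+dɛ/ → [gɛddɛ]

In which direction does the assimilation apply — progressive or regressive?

regressive

The segment that alternates is /ɣ/, which surfaces as [ɖ] when adjacent to /ɖ/.
The output [ɖ] is identical to the trigger /ɖ/ — every feature (place, manner, voicing) has been copied — so this is total assimilation.
The other forms behave the same way: /ɣ/ → [k] before /k/; /ɣ/ → [d] before /d/ — in each case the output is a copy of the following consonant.
In [ɳoʒeɣɣə] the two consonants at the boundary are already identical (/ɣ/ + /ɣ/), so the rule applies vacuously and nothing changes.
The trigger is the following segment, so the direction is regressive (anticipatory).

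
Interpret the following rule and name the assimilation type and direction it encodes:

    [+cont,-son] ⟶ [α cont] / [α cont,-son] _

The shared variable α links the value of [cont] on the target to that of the neighbouring obstruent. [cont] distinguishes stops from fricatives — a manner-of-articulation feature — so this is manner assimilation.
The conditioning segment sits to the left of the focus bar, meaning the trigger precedes the segment that changes — progressive assimilation.

progressive manner assimilation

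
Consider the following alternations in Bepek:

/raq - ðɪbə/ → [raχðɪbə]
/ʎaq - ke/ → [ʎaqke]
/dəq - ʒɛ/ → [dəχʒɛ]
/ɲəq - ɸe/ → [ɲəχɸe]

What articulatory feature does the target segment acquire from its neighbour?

manner

The segment that alternates is /q/, which surfaces as [χ] when adjacent to /ð/.
The change stop → fricative matches the manner of the following /ð/, identifying this as manner assimilation.
The other alternating forms pattern the same way: /q/ → [χ] before /ʒ/ (stop → fricative, matching a fricative); /q/ → [χ] before /ɸ/ (stop → fricative, matching a fricative) — only manner changes, and always toward the following segment.
No alternation appears in [ʎaqke]: there the adjacent consonants already agree in manner (/q/ and /k/ are both stops), so this form is consistent with the same rule.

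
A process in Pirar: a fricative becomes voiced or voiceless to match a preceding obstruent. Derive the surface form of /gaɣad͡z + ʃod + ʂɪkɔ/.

[gaɣad͡zʒodʐɪkɔ]

The rule targets /ʃ/ (voiceless postalveolar fricative), which sits after the trigger /d͡z/ (voiced).
The voiced postalveolar fricative is [ʒ], so /ʃ/ → [ʒ].
At the second juncture, /ʂ/ likewise becomes [ʐ] adjacent to /d/.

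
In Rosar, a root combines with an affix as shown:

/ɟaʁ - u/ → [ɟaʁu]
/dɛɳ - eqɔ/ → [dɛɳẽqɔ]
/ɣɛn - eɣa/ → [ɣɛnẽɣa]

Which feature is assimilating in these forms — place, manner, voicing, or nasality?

nasality

The vowel /e/ surfaces as nasalised [ẽ] next to the preceding nasal /ɳ/ — it has acquired the [+nasal] feature of its neighbour.
The other form shows the same pattern: /e/ → [ẽ] after /n/ — each time a vowel is nasalised next to a preceding nasal.
No change occurs in [ɟaʁu] because the vowel at the boundary is adjacent to an oral consonant, not a nasal (/u/ next to /ʁ/).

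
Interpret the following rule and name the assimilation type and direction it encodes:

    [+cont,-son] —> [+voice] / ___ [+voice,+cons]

regressive voicing assimilation

The structural change is [+voice], and the conditioning segment [+voice,+cons] (a voiced consonant) is itself voiced, so the target comes to share the voicing of its neighbour — voicing assimilation.
The conditioning segment sits to the right of the focus bar, meaning the trigger follows the segment that changes — regressive assimilation.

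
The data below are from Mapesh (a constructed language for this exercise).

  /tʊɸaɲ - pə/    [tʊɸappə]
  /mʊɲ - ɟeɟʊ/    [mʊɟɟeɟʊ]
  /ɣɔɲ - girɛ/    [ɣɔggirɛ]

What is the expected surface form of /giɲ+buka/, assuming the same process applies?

[gibbuka]

The data show regressive total assimilation (/ɲ/ → [p] before /p/; /ɲ/ → [ɟ] before /ɟ/; /ɲ/ → [g] before /g/): in every case the target segment becomes identical to its following neighbour, copying more than a single feature.
/ɲ/ is the segment targeted by the rule; it sits immediately before /b/, so it assimilates completely and surfaces as [b].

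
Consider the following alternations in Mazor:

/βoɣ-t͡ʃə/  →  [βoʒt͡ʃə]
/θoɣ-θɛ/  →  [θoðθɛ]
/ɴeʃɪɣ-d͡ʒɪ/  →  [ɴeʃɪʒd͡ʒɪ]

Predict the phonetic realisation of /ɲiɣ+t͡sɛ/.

The data show regressive place assimilation: /ɣ/ → [ʒ] before /t͡ʃ/; /ɣ/ → [ð] before /θ/; /ɣ/ → [ʒ] before /d͡ʒ/. In each pair only place changes, matching the following consonant, while manner and voice stay constant.
The rule targets /ɣ/ (voiced velar fricative), which sits before the trigger /t͡s/ (alveolar).
The voiced alveolar fricative is [z], so /ɣ/ → [z].

[ɲizt͡sɛ]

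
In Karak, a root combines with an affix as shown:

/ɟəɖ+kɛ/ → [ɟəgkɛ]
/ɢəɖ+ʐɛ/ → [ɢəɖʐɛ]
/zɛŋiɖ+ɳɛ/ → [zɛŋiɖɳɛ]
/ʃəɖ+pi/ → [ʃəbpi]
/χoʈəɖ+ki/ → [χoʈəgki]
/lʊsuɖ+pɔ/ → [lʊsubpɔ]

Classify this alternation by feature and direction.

Underlying /ɖ/ is realised as [g] next to /k/; /k/ itself does not change.
The change retroflex → velar matches the place of the following /k/, identifying this as place assimilation.
Manner and voice are unchanged, so the assimilation is partial, not total.
The same holds elsewhere in the data: /ɖ/ → [b] before /p/ (retroflex → bilabial, matching bilabial) — only place changes, and always toward the following segment.
Nothing changes in [ɢəɖʐɛ], [zɛŋiɖɳɛ]: there the adjacent consonants already agree in place (/ɖ/ and /ʐ/ are both retroflex; /ɖ/ and /ɳ/ are both retroflex), so these forms are consistent with the same rule.
The trigger is the following segment, so the direction is regressive (anticipatory).

regressive place assimilation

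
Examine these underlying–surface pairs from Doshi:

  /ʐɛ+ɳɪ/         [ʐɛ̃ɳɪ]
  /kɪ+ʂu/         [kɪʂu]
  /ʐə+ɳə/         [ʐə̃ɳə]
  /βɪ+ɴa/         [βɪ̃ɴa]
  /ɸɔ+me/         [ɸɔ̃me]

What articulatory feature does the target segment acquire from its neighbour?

The vowel /ɛ/ surfaces as nasalised [ɛ̃] next to the following nasal /ɳ/ — it has acquired the [+nasal] feature of its neighbour.
Likewise in the remaining data: /ə/ → [ə̃] before /ɳ/; /ɪ/ → [ɪ̃] before /ɴ/; /ɔ/ → [ɔ̃] before /m/ — each time a vowel is nasalised next to a following nasal.
No change occurs in [kɪʂu] because the vowel at the boundary is adjacent to an oral consonant, not a nasal (/ɪ/ next to /ʂ/).

nasality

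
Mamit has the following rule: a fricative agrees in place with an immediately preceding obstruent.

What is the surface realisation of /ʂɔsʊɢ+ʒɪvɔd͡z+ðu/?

/ʒ/ is a voiced postalveolar fricative. The preceding trigger /ɢ/ is uvular, so /ʒ/ must become uvular as well.
The voiced uvular fricative is [ʁ], so /ʒ/ → [ʁ].
The same rule applies at the second boundary: /ð/ → [z] next to /d͡z/.

[ʂɔsʊɢʁɪvɔd͡zzu]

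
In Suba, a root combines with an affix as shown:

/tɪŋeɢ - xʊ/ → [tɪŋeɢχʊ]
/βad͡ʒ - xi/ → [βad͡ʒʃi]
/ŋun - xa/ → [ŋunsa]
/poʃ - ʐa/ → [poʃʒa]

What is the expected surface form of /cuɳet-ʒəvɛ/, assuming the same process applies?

[cuɳetzəvɛ]

The data show progressive place assimilation: /x/ → [χ] after /ɢ/; /x/ → [ʃ] after /d͡ʒ/; /x/ → [s] after /n/; /ʐ/ → [ʒ] after /ʃ/. In each pair only place changes, matching the preceding consonant, while manner and voice stay constant.
The rule targets /ʒ/ (voiced postalveolar fricative), which sits after the trigger /t/ (alveolar).
The voiced alveolar fricative is [z], so /ʒ/ → [z].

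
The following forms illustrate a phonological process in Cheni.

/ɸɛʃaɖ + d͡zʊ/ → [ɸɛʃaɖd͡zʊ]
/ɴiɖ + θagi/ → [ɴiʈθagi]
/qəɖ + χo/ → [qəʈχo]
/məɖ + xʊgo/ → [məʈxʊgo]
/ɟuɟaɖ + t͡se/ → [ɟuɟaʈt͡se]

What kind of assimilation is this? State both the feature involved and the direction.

regressive voicing assimilation

Underlying /ɖ/ is realised as [ʈ] next to /θ/; /θ/ itself does not change.
/ɖ/ is voiced while /θ/ is voiceless; the output [ʈ] is voiceless, matching the trigger — so the feature that spreads is voicing.
Place and manner are unchanged, so the assimilation is partial, not total.
The same holds elsewhere in the data: /ɖ/ → [ʈ] before /χ/ (voiced → voiceless, matching voiceless); /ɖ/ → [ʈ] before /x/ (voiced → voiceless, matching voiceless); /ɖ/ → [ʈ] before /t͡s/ (voiced → voiceless, matching voiceless) — only voicing changes, and always toward the following segment.
Nothing changes in [ɸɛʃaɖd͡zʊ]: there the adjacent consonants already agree in voicing (/ɖ/ and /d͡z/ are both voiced), so this form is consistent with the same rule.
Since the segment that changes precedes the conditioning segment, the assimilation is regressive.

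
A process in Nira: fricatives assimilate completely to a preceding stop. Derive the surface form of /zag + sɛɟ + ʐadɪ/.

/s/ is the segment targeted by the rule; it sits immediately after /g/, so it assimilates completely and surfaces as [g].
The same rule applies at the second boundary: /ʐ/ → [ɟ] next to /ɟ/.

[zaggɛɟɟadɪ]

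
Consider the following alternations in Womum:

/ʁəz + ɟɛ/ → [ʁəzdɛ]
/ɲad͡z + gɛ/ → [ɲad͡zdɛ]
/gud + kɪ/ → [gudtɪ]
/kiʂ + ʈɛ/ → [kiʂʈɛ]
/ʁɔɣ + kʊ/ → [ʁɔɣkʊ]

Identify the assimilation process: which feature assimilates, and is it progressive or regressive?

progressive place assimilation

The segment that alternates is /ɟ/, which surfaces as [d] when adjacent to /z/.
/ɟ/ is palatal while /z/ is alveolar; the output [d] is alveolar, matching the trigger — so the feature that spreads is place.
Manner and voice are unchanged, so the assimilation is partial, not total.
Checking the remaining alternations: /g/ → [d] after /d͡z/ (velar → alveolar, matching alveolar); /k/ → [t] after /d/ (velar → alveolar, matching alveolar) — only place changes, and always toward the preceding segment.
Nothing changes in [kiʂʈɛ], [ʁɔɣkʊ]: there the adjacent consonants already agree in place (/ʈ/ and /ʂ/ are both retroflex; /k/ and /ɣ/ are both velar), so these forms are consistent with the same rule.
Since the segment that changes follows the conditioning segment, the assimilation is progressive.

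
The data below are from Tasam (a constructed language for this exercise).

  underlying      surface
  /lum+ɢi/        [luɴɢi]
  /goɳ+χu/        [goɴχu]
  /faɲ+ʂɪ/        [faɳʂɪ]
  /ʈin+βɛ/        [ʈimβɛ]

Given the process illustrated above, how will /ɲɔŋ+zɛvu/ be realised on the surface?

[ɲɔnzɛvu]

The data show regressive place assimilation: /m/ → [ɴ] before /ɢ/; /ɳ/ → [ɴ] before /χ/; /ɲ/ → [ɳ] before /ʂ/; /n/ → [m] before /β/. In each pair only place changes, matching the following consonant, while manner and voice stay constant.
/ŋ/ is a voiced velar nasal. The following trigger /z/ is alveolar, so /ŋ/ must become alveolar as well.
Changing only its place to alveolar gives [n] — the voiced alveolar nasal.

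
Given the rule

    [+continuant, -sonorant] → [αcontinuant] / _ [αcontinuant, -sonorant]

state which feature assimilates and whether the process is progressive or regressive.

regressive manner assimilation

The rule copies [continuant] (continuancy) from the environment onto the target fricatives; since [±continuant] encodes the stop/fricative manner contrast, the assimilating dimension is manner.
Since the environment is written after the underscore, the trigger follows the target; the direction is regressive.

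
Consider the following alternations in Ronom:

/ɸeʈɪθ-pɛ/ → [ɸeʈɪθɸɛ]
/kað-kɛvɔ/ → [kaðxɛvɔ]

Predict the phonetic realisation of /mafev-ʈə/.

[mafevʂə]

The data show progressive manner assimilation: /p/ → [ɸ] after /θ/; /k/ → [x] after /ð/. In each pair only manner changes, matching the preceding consonant, while place and voice stay constant.
/ʈ/ is a voiceless retroflex stop. The preceding trigger /v/ is a fricative, so /ʈ/ must become a fricative as well.
Changing only its manner to fricative gives [ʂ] — the voiceless retroflex fricative.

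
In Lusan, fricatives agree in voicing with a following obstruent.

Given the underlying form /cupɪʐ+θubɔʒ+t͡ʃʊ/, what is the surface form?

/ʐ/ is a voiced retroflex fricative. The following trigger /θ/ is voiceless, so /ʐ/ must become voiceless as well.
A voiceless retroflex fricative is [ʂ], so the surface segment is [ʂ].
At the second juncture, /ʒ/ likewise becomes [ʃ] adjacent to /t͡ʃ/.

[cupɪʂθubɔʃt͡ʃʊ]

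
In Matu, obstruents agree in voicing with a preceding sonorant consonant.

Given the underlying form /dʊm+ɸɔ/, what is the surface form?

[dʊmβɔ]

The rule targets /ɸ/ (voiceless bilabial fricative), which sits after the trigger /m/ (voiced).
The voiced bilabial fricative is [β], so /ɸ/ → [β].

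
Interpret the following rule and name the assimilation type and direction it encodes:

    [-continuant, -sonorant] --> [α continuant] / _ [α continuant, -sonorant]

regressive manner assimilation

The rule copies [continuant] (continuancy) from the environment onto the target stops; since [±continuant] encodes the stop/fricative manner contrast, the assimilating dimension is manner.
The conditioning segment sits to the right of the focus bar, meaning the trigger follows the segment that changes — regressive assimilation.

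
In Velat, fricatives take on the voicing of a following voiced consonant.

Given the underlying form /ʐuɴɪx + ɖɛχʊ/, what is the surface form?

[ʐuɴɪɣɖɛχʊ]

/x/ is a voiceless velar fricative. The following trigger /ɖ/ is voiced, so /x/ must become voiced as well.
A voiced velar fricative is [ɣ], so the surface segment is [ɣ].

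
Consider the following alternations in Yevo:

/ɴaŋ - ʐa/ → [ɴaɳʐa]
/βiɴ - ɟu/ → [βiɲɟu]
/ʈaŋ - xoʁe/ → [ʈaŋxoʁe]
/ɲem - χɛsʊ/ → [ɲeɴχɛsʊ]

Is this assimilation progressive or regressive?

Underlying /ŋ/ is realised as [ɳ] next to /ʐ/; /ʐ/ itself does not change.
/ŋ/ is velar while /ʐ/ is retroflex; the output [ɳ] is retroflex, matching the trigger — so the feature that spreads is place.
The other alternating forms pattern the same way: /ɴ/ → [ɲ] before /ɟ/ (uvular → palatal, matching palatal); /m/ → [ɴ] before /χ/ (bilabial → uvular, matching uvular) — only place changes, and always toward the following segment.
Nothing changes in [ʈaŋxoʁe]: there the adjacent consonants already agree in place (/ŋ/ and /x/ are both velar), so this form is consistent with the same rule.
The trigger is the following segment, so the direction is regressive (anticipatory).

regressive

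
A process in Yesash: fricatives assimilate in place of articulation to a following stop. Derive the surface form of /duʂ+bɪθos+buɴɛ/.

/ʂ/ is a voiceless retroflex fricative. The following trigger /b/ is bilabial, so /ʂ/ must become bilabial as well.
Changing only its place to bilabial gives [ɸ] — the voiceless bilabial fricative.
At the second juncture, /s/ likewise becomes [ɸ] adjacent to /b/.

[duɸbɪθoɸbuɴɛ]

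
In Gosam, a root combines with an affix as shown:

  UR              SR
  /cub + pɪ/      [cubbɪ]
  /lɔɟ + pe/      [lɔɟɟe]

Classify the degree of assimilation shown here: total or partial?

total assimilation

Underlying /p/ is realised as [ɟ] next to /ɟ/; /ɟ/ itself does not change.
The output [ɟ] is identical to the trigger /ɟ/ — every feature (place, manner, voicing) has been copied — so this is total assimilation.
The remaining alternation confirms this: /p/ → [b] after /b/ — in each case the output is a copy of the preceding consonant.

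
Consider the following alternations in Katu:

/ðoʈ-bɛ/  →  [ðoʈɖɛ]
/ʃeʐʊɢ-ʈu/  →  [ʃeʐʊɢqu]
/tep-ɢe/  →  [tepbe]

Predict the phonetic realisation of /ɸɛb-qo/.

[ɸɛbpo]

The data show progressive place assimilation: /b/ → [ɖ] after /ʈ/; /ʈ/ → [q] after /ɢ/; /ɢ/ → [b] after /p/. In each pair only place changes, matching the preceding consonant, while manner and voice stay constant.
/q/ is a voiceless uvular stop. The preceding trigger /b/ is bilabial, so /q/ must become bilabial as well.
The voiceless bilabial stop is [p], so /q/ → [p].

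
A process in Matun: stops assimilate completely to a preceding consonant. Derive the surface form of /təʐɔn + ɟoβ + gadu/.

[təʐɔnnoββadu]

/ɟ/ is the segment targeted by the rule; it sits immediately after /n/, so it assimilates completely and surfaces as [n].
At the second juncture, /g/ likewise becomes [β] adjacent to /β/.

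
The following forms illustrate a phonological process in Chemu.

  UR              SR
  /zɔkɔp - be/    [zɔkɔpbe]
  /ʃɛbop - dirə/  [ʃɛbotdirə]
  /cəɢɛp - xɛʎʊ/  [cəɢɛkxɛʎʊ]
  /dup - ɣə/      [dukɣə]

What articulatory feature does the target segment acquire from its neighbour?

place

Comparing underlying and surface forms, /p/ → [t] is the alternation; the neighbouring /d/ is constant.
The change bilabial → alveolar matches the place of the following /d/, identifying this as place assimilation.
The same holds elsewhere in the data: /p/ → [k] before /x/ (bilabial → velar, matching velar); /p/ → [k] before /ɣ/ (bilabial → velar, matching velar) — only place changes, and always toward the following segment.
Nothing changes in [zɔkɔpbe]: there the adjacent consonants already agree in place (/p/ and /b/ are both bilabial), so this form is consistent with the same rule.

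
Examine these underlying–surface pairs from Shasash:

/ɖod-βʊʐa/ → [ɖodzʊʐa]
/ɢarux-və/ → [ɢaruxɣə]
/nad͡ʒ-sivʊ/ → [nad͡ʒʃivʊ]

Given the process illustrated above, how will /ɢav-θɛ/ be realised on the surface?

[ɢavfɛ]

The data show progressive place assimilation: /β/ → [z] after /d/; /v/ → [ɣ] after /x/; /s/ → [ʃ] after /d͡ʒ/. In each pair only place changes, matching the preceding consonant, while manner and voice stay constant.
The rule targets /θ/ (voiceless dental fricative), which sits after the trigger /v/ (labiodental).
The voiceless labiodental fricative is [f], so /θ/ → [f].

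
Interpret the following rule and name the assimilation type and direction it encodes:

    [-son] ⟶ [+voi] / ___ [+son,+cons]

The structural change is [+voi], and the conditioning segment [+son,+cons] (a sonorant consonant) is itself voiced, so the target comes to share the voicing of its neighbour — voicing assimilation.
Since the environment is written after the underscore, the trigger follows the target; the direction is regressive.

regressive voicing assimilation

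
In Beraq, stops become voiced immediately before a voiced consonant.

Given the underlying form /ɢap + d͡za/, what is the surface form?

/p/ is a voiceless bilabial stop. The following trigger /d͡z/ is voiced, so /p/ must become voiced as well.
The voiced bilabial stop is [b], so /p/ → [b].

[ɢabd͡za]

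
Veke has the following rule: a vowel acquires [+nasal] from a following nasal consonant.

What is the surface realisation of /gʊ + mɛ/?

[gʊ̃mɛ]

The vowel /ʊ/ is adjacent to the following nasal /m/, so it acquires [+nasal] and surfaces as [ʊ̃].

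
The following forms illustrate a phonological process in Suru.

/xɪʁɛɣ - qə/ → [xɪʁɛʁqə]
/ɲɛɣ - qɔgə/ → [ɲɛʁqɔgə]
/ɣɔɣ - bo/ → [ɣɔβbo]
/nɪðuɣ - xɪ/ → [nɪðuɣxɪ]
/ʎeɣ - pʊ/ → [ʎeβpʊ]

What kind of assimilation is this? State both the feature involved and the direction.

regressive place assimilation

Underlying /ɣ/ is realised as [ʁ] next to /q/; /q/ itself does not change.
/ɣ/ is velar while /q/ is uvular; the output [ʁ] is uvular, matching the trigger — so the feature that spreads is place.
Manner and voice are unchanged, so the assimilation is partial, not total.
Checking the remaining alternations: /ɣ/ → [β] before /b/ (velar → bilabial, matching bilabial); /ɣ/ → [β] before /p/ (velar → bilabial, matching bilabial) — only place changes, and always toward the following segment.
No alternation appears in [nɪðuɣxɪ]: there the adjacent consonants already agree in place (/ɣ/ and /x/ are both velar), so this form is consistent with the same rule.
The trigger is the following segment, so the direction is regressive (anticipatory).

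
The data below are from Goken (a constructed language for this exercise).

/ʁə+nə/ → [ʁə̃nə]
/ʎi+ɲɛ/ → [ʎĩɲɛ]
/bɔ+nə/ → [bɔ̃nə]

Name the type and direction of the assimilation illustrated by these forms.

regressive nasality assimilation (vowel nasalisation)

The vowel /ə/ surfaces as nasalised [ə̃] next to the following nasal /n/ — it has acquired the [+nasal] feature of its neighbour.
The other forms show the same pattern: /i/ → [ĩ] before /ɲ/; /ɔ/ → [ɔ̃] before /n/ — each time a vowel is nasalised next to a following nasal.
Because the conditioning nasal is to the right of the vowel that changes, the process is regressive (anticipatory).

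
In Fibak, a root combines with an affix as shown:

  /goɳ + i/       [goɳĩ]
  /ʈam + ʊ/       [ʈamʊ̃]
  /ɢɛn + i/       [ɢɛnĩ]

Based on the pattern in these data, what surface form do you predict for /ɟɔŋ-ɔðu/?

The data show progressive nasality assimilation (vowel nasalisation): /i/ → [ĩ] after /ɳ/; /ʊ/ → [ʊ̃] after /m/; /i/ → [ĩ] after /n/ — a vowel is nasalised by an immediately preceding nasal consonant.
/ɔ/ sits next to the nasal /ŋ/ and is therefore nasalised to [ɔ̃].

[ɟɔŋɔ̃ðu]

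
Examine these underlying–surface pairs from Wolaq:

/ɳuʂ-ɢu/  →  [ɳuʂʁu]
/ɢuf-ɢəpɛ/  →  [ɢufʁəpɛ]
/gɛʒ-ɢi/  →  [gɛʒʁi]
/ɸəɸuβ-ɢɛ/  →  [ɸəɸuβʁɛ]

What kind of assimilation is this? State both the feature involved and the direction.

The segment that alternates is /ɢ/, which surfaces as [ʁ] when adjacent to /ʂ/.
The change stop → fricative matches the manner of the preceding /ʂ/, identifying this as manner assimilation.
Place and voice are unchanged, so the assimilation is partial, not total.
Checking the remaining alternations: /ɢ/ → [ʁ] after /f/ (stop → fricative, matching a fricative); /ɢ/ → [ʁ] after /ʒ/ (stop → fricative, matching a fricative); /ɢ/ → [ʁ] after /β/ (stop → fricative, matching a fricative) — only manner changes, and always toward the preceding segment.
Since the segment that changes follows the conditioning segment, the assimilation is progressive.

progressive manner assimilation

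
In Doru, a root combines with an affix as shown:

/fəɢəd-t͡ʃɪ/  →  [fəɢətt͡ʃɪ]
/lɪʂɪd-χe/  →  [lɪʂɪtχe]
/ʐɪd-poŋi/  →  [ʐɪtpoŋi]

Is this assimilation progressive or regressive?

regressive

The segment that alternates is /d/, which surfaces as [t] when adjacent to /t͡ʃ/.
The change voiced → voiceless matches the voicing of the following /t͡ʃ/, identifying this as voicing assimilation.
Checking the remaining alternations: /d/ → [t] before /χ/ (voiced → voiceless, matching voiceless); /d/ → [t] before /p/ (voiced → voiceless, matching voiceless) — only voicing changes, and always toward the following segment.
Since the segment that changes precedes the conditioning segment, the assimilation is regressive.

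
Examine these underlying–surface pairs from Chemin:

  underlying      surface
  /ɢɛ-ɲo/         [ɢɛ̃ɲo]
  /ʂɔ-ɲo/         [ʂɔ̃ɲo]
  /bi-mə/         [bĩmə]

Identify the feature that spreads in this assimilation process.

nasality

The vowel /ɛ/ surfaces as nasalised [ɛ̃] next to the following nasal /ɲ/ — it has acquired the [+nasal] feature of its neighbour.
The other forms show the same pattern: /ɔ/ → [ɔ̃] before /ɲ/; /i/ → [ĩ] before /m/ — each time a vowel is nasalised next to a following nasal.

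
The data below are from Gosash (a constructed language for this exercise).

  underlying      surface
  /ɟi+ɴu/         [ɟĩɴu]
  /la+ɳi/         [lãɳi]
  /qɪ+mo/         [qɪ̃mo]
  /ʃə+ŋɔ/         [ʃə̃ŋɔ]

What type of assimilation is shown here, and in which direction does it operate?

The vowel /i/ surfaces as nasalised [ĩ] next to the following nasal /ɴ/ — it has acquired the [+nasal] feature of its neighbour.
The other forms show the same pattern: /a/ → [ã] before /ɳ/; /ɪ/ → [ɪ̃] before /m/; /ə/ → [ə̃] before /ŋ/ — each time a vowel is nasalised next to a following nasal.
Because the conditioning nasal is to the right of the vowel that changes, the process is regressive (anticipatory).

regressive nasality assimilation (vowel nasalisation)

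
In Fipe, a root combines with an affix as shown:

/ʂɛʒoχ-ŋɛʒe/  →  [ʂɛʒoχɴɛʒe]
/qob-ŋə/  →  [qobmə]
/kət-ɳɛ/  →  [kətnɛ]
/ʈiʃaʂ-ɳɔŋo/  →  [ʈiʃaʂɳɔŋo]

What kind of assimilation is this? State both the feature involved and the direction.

progressive place assimilation

Comparing underlying and surface forms, /ŋ/ → [ɴ] is the alternation; the neighbouring /χ/ is constant.
The change velar → uvular matches the place of the preceding /χ/, identifying this as place assimilation.
Manner and voice are unchanged, so the assimilation is partial, not total.
The other alternating forms pattern the same way: /ŋ/ → [m] after /b/ (velar → bilabial, matching bilabial); /ɳ/ → [n] after /t/ (retroflex → alveolar, matching alveolar) — only place changes, and always toward the preceding segment.
No alternation appears in [ʈiʃaʂɳɔŋo]: there the adjacent consonants already agree in place (/ɳ/ and /ʂ/ are both retroflex), so this form is consistent with the same rule.
The trigger is the preceding segment, so the direction is progressive (perseverative).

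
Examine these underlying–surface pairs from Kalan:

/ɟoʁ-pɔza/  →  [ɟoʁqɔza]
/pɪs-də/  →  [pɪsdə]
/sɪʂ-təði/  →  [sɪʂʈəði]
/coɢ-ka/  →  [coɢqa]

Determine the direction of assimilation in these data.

progressive

Comparing underlying and surface forms, /p/ → [q] is the alternation; the neighbouring /ʁ/ is constant.
/p/ is bilabial while /ʁ/ is uvular; the output [q] is uvular, matching the trigger — so the feature that spreads is place.
Checking the remaining alternations: /t/ → [ʈ] after /ʂ/ (alveolar → retroflex, matching retroflex); /k/ → [q] after /ɢ/ (velar → uvular, matching uvular) — only place changes, and always toward the preceding segment.
No alternation appears in [pɪsdə]: there the adjacent consonants already agree in place (/d/ and /s/ are both alveolar), so this form is consistent with the same rule.
The trigger is the preceding segment, so the direction is progressive (perseverative).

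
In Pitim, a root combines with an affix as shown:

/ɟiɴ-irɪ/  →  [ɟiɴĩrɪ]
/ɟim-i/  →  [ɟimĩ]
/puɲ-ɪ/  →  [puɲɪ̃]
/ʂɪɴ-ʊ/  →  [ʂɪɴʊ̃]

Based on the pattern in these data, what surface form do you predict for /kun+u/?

[kunũ]

The data show progressive nasality assimilation (vowel nasalisation): /i/ → [ĩ] after /ɴ/; /i/ → [ĩ] after /m/; /ɪ/ → [ɪ̃] after /ɲ/; /ʊ/ → [ʊ̃] after /ɴ/ — a vowel is nasalised by an immediately preceding nasal consonant.
/u/ sits next to the nasal /n/ and is therefore nasalised to [ũ].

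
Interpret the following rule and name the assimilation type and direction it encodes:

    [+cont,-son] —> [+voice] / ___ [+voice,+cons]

regressive voicing assimilation

The target ([+cont,-son], fricatives) acquires [+voice] next to a voiced consonant ([+voice,+cons]) — it takes on the voicing of its neighbour, so the feature that spreads is voicing.
Since the environment is written after the underscore, the trigger follows the target; the direction is regressive.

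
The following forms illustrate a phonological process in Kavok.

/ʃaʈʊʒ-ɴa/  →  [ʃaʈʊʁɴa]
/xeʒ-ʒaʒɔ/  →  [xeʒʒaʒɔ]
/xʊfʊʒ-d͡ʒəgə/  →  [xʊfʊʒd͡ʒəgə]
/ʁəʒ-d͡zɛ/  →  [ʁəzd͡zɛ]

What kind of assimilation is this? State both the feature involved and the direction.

Comparing underlying and surface forms, /ʒ/ → [ʁ] is the alternation; the neighbouring /ɴ/ is constant.
The change postalveolar → uvular matches the place of the following /ɴ/, identifying this as place assimilation.
Manner and voice are unchanged, so the assimilation is partial, not total.
The same holds elsewhere in the data: /ʒ/ → [z] before /d͡z/ (postalveolar → alveolar, matching alveolar) — only place changes, and always toward the following segment.
No alternation appears in [xeʒʒaʒɔ], [xʊfʊʒd͡ʒəgə]: there the adjacent consonants already agree in place (/ʒ/ and /ʒ/ are both postalveolar; /ʒ/ and /d͡ʒ/ are both postalveolar), so these forms are consistent with the same rule.
Since the segment that changes precedes the conditioning segment, the assimilation is regressive.

regressive place assimilation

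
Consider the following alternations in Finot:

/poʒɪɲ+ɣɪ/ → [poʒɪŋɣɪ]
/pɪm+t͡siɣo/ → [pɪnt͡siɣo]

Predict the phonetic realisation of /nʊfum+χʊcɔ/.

The data show regressive place assimilation: /ɲ/ → [ŋ] before /ɣ/; /m/ → [n] before /t͡s/. In each pair only place changes, matching the following consonant, while manner and voice stay constant.
The rule targets /m/ (voiced bilabial nasal), which sits before the trigger /χ/ (uvular).
Changing only its place to uvular gives [ɴ] — the voiced uvular nasal.

[nʊfuɴχʊcɔ]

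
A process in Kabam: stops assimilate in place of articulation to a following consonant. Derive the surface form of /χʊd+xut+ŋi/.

The rule targets /d/ (voiced alveolar stop), which sits before the trigger /x/ (velar).
Changing only its place to velar gives [g] — the voiced velar stop.
The same rule applies at the second boundary: /t/ → [k] next to /ŋ/.

[χʊgxukŋi]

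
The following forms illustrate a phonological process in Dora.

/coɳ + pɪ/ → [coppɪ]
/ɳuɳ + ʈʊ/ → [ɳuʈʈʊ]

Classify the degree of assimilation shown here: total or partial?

Comparing underlying and surface forms, /ɳ/ → [p] is the alternation; the neighbouring /p/ is constant.
The output [p] is identical to the trigger /p/ — every feature (place, manner, voicing) has been copied — so this is total assimilation.
The other form behaves the same way: /ɳ/ → [ʈ] before /ʈ/ — in each case the output is a copy of the following consonant.

total assimilation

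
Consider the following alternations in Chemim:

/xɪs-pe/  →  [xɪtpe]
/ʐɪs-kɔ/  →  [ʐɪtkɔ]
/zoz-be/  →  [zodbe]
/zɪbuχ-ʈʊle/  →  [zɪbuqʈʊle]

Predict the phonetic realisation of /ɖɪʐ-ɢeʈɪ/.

[ɖɪɖɢeʈɪ]

The data show regressive manner assimilation: /s/ → [t] before /p/; /s/ → [t] before /k/; /z/ → [d] before /b/; /χ/ → [q] before /ʈ/. In each pair only manner changes, matching the following consonant, while place and voice stay constant.
The rule targets /ʐ/ (voiced retroflex fricative), which sits before the trigger /ɢ/ (stop).
Changing only its manner to stop gives [ɖ] — the voiced retroflex stop.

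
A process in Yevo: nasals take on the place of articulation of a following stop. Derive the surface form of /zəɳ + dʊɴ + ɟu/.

The rule targets /ɳ/ (voiced retroflex nasal), which sits before the trigger /d/ (alveolar).
Changing only its place to alveolar gives [n] — the voiced alveolar nasal.
The same rule applies at the second boundary: /ɴ/ → [ɲ] next to /ɟ/.

[zəndʊɲɟu]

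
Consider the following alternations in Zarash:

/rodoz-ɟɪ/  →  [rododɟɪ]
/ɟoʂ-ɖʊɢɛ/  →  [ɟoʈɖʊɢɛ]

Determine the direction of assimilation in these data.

Comparing underlying and surface forms, /z/ → [d] is the alternation; the neighbouring /ɟ/ is constant.
/z/ is a fricative while /ɟ/ is a stop; the output [d] is a stop, matching the trigger — so the feature that spreads is manner.
The other alternating form patterns the same way: /ʂ/ → [ʈ] before /ɖ/ (fricative → stop, matching a stop) — only manner changes, and always toward the following segment.
The trigger is the following segment, so the direction is regressive (anticipatory).

regressive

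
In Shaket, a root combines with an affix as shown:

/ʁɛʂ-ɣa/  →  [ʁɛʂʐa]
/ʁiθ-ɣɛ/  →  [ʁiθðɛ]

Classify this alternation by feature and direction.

Underlying /ɣ/ is realised as [ʐ] next to /ʂ/; /ʂ/ itself does not change.
The change velar → retroflex matches the place of the preceding /ʂ/, identifying this as place assimilation.
Manner and voice are unchanged, so the assimilation is partial, not total.
The same holds elsewhere in the data: /ɣ/ → [ð] after /θ/ (velar → dental, matching dental) — only place changes, and always toward the preceding segment.
The trigger is the preceding segment, so the direction is progressive (perseverative).

progressive place assimilation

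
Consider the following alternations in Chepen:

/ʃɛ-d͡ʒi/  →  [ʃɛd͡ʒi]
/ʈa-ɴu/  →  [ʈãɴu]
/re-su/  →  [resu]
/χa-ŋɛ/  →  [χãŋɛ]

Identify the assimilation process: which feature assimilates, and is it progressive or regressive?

The vowel /a/ surfaces as nasalised [ã] next to the following nasal /ɴ/ — it has acquired the [+nasal] feature of its neighbour.
Likewise in the remaining data: /a/ → [ã] before /ŋ/ — each time a vowel is nasalised next to a following nasal.
No change occurs in [ʃɛd͡ʒi], [resu] because the vowel at the boundary is adjacent to an oral consonant, not a nasal (/ɛ/ next to /d͡ʒ/; /e/ next to /s/).
Because the conditioning nasal is to the right of the vowel that changes, the process is regressive (anticipatory).

regressive nasality assimilation (vowel nasalisation)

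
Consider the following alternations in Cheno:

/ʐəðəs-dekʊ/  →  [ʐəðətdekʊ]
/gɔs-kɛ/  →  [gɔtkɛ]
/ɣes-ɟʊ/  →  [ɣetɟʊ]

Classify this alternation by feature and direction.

Comparing underlying and surface forms, /s/ → [t] is the alternation; the neighbouring /d/ is constant.
The change fricative → stop matches the manner of the following /d/, identifying this as manner assimilation.
Place and voice are unchanged, so the assimilation is partial, not total.
The other alternating forms pattern the same way: /s/ → [t] before /k/ (fricative → stop, matching a stop); /s/ → [t] before /ɟ/ (fricative → stop, matching a stop) — only manner changes, and always toward the following segment.
Since the segment that changes precedes the conditioning segment, the assimilation is regressive.

regressive manner assimilation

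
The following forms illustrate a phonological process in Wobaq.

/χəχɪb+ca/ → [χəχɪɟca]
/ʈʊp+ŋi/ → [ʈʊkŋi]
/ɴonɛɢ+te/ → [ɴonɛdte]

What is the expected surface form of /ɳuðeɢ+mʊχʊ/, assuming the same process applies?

[ɳuðebmʊχʊ]

The data show regressive place assimilation: /b/ → [ɟ] before /c/; /p/ → [k] before /ŋ/; /ɢ/ → [d] before /t/. In each pair only place changes, matching the following consonant, while manner and voice stay constant.
The rule targets /ɢ/ (voiced uvular stop), which sits before the trigger /m/ (bilabial).
The voiced bilabial stop is [b], so /ɢ/ → [b].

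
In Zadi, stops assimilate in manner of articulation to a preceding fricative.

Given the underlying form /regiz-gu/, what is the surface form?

The rule targets /g/ (voiced velar stop), which sits after the trigger /z/ (fricative).
The voiced velar fricative is [ɣ], so /g/ → [ɣ].

[regizɣu]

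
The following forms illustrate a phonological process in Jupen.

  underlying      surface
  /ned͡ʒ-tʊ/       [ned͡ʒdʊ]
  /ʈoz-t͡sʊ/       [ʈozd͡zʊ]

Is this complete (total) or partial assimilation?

partial assimilation

Comparing underlying and surface forms, /t/ → [d] is the alternation; the neighbouring /d͡ʒ/ is constant.
The change voiceless → voiced matches the voicing of the preceding /d͡ʒ/, identifying this as voicing assimilation.
Place and manner are unchanged, so the assimilation is partial, not total.
Checking the remaining alternation: /t͡s/ → [d͡z] after /z/ (voiceless → voiced, matching voiced) — only voicing changes, and always toward the preceding segment.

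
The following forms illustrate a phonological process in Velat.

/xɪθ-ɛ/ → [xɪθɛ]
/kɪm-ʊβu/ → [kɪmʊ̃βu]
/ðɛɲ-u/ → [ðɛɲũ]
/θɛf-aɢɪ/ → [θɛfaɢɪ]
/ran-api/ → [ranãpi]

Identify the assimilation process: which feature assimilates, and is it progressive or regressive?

The vowel /ʊ/ surfaces as nasalised [ʊ̃] next to the preceding nasal /m/ — it has acquired the [+nasal] feature of its neighbour.
The other forms show the same pattern: /u/ → [ũ] after /ɲ/; /a/ → [ã] after /n/ — each time a vowel is nasalised next to a preceding nasal.
No change occurs in [xɪθɛ], [θɛfaɢɪ] because the vowel at the boundary is adjacent to an oral consonant, not a nasal (/ɛ/ next to /θ/; /a/ next to /f/).
Because the conditioning nasal is to the left of the vowel that changes, the process is progressive (perseverative).

progressive nasality assimilation (vowel nasalisation)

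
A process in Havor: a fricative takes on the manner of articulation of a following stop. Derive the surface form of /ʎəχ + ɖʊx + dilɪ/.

[ʎəqɖʊkdilɪ]

The rule targets /χ/ (voiceless uvular fricative), which sits before the trigger /ɖ/ (stop).
The voiceless uvular stop is [q], so /χ/ → [q].
The same rule applies at the second boundary: /x/ → [k] next to /d/.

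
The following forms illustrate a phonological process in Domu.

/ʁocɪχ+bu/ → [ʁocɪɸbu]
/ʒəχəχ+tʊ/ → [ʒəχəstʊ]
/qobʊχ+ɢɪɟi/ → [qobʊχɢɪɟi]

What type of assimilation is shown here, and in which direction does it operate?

regressive place assimilation

Comparing underlying and surface forms, /χ/ → [ɸ] is the alternation; the neighbouring /b/ is constant.
/χ/ is uvular while /b/ is bilabial; the output [ɸ] is bilabial, matching the trigger — so the feature that spreads is place.
Manner and voice are unchanged, so the assimilation is partial, not total.
The same holds elsewhere in the data: /χ/ → [s] before /t/ (uvular → alveolar, matching alveolar) — only place changes, and always toward the following segment.
Nothing changes in [qobʊχɢɪɟi]: there the adjacent consonants already agree in place (/χ/ and /ɢ/ are both uvular), so this form is consistent with the same rule.
The trigger is the following segment, so the direction is regressive (anticipatory).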